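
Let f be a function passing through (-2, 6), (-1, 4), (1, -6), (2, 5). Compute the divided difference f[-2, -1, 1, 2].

19/12

f[-2,-1] = (4 - 6) / (-1 - (-2)) = -2
f[-1,1] = (-6 - 4) / (1 - (-1)) = -5
f[1,2] = (5 - (-6)) / (2 - 1) = 11
f[-2,-1,1] = (-5 - (-2)) / (1 - (-2)) = -1
f[-1,1,2] = (11 - (-5)) / (2 - (-1)) = 16/3
f[-2,-1,1,2] = (16/3 - (-1)) / (2 - (-2)) = 19/12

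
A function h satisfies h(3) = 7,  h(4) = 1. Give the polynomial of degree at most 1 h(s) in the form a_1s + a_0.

h(s) = -6s + 25

Build the Lagrange basis polynomials:
L_0(s) = (s - 4) / [-1] = -s + 4
L_1(s) = (s - 3) / [1] = s - 3
h(s) = 7·L_0 + 1·L_1
  7·L_0(s) = -7s + 28
  1·L_1(s) = s - 3
Adding term by term: -6s + 25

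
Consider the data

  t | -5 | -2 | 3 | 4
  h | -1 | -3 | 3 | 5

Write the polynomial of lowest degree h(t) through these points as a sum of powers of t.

h(t) = -(1/90)t^3 + (17/90)t^2 + (49/45)t - 5/3

Build the Lagrange basis polynomials:
L_0(t) = (t + 2)(t - 3)(t - 4) / [-216] = -(1/216)t^3 + (5/216)t^2 + (1/108)t - 1/9
L_1(t) = (t + 5)(t - 3)(t - 4) / [90] = (1/90)t^3 - (1/45)t^2 - (23/90)t + 2/3
L_2(t) = (t + 5)(t + 2)(t - 4) / [-40] = -(1/40)t^3 - (3/40)t^2 + (9/20)t + 1
L_3(t) = (t + 5)(t + 2)(t - 3) / [54] = (1/54)t^3 + (2/27)t^2 - (11/54)t - 5/9
h(t) = (-1)·L_0 + (-3)·L_1 + 3·L_2 + 5·L_3
  (-1)·L_0(t) = (1/216)t^3 - (5/216)t^2 - (1/108)t + 1/9
  (-3)·L_1(t) = -(1/30)t^3 + (1/15)t^2 + (23/30)t - 2
  3·L_2(t) = -(3/40)t^3 - (9/40)t^2 + (27/20)t + 3
  5·L_3(t) = (5/54)t^3 + (10/27)t^2 - (55/54)t - 25/9
Adding term by term: -(1/90)t^3 + (17/90)t^2 + (49/45)t - 5/3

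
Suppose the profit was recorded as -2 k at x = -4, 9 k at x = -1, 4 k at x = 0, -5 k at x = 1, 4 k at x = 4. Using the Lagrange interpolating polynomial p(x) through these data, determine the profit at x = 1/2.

-277/1280

Evaluate each Lagrange basis at x = 1/2:
L_0(1/2) = (3/2)·(1/2)·(-1/2)·(-7/2)/[(-3)·(-4)·(-5)·(-8)] = 7/2560
L_1(1/2) = (9/2)·(1/2)·(-1/2)·(-7/2)/[(3)·(-1)·(-2)·(-5)] = -21/160
L_2(1/2) = (9/2)·(3/2)·(-1/2)·(-7/2)/[(4)·(1)·(-1)·(-4)] = 189/256
L_3(1/2) = (9/2)·(3/2)·(1/2)·(-7/2)/[(5)·(2)·(1)·(-3)] = 63/160
L_4(1/2) = (9/2)·(3/2)·(1/2)·(-1/2)/[(8)·(5)·(4)·(3)] = -9/2560
Sum: (-2)·(7/2560) + 9·(-21/160) + 4·(189/256) + (-5)·(63/160) + 4·(-9/2560) = -277/1280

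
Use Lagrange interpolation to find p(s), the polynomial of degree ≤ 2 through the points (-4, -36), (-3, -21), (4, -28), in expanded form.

p(s) = -2s^2 + s

Build the Lagrange basis polynomials:
L_0(s) = (s + 3)(s - 4) / [8] = (1/8)s^2 - (1/8)s - 3/2
L_1(s) = (s + 4)(s - 4) / [-7] = -(1/7)s^2 + 16/7
L_2(s) = (s + 4)(s + 3) / [56] = (1/56)s^2 + (1/8)s + 3/14
p(s) = (-36)·L_0 + (-21)·L_1 + (-28)·L_2
  (-36)·L_0(s) = -(9/2)s^2 + (9/2)s + 54
  (-21)·L_1(s) = 3s^2 - 48
  (-28)·L_2(s) = -(1/2)s^2 - (7/2)s - 6
Adding term by term: -2s^2 + s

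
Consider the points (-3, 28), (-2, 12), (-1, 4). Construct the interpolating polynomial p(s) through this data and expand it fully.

L_0(s) = (s + 2)(s + 1) / [2] = (1/2)s^2 + (3/2)s + 1
L_1(s) = (s + 3)(s + 1) / [-1] = -s^2 - 4s - 3
L_2(s) = (s + 3)(s + 2) / [2] = (1/2)s^2 + (5/2)s + 3
p(s) = 28·L_0 + 12·L_1 + 4·L_2
  28·L_0(s) = 14s^2 + 42s + 28
  12·L_1(s) = -12s^2 - 48s - 36
  4·L_2(s) = 2s^2 + 10s + 12
Adding term by term: 4s^2 + 4s + 4

p(s) = 4s^2 + 4s + 4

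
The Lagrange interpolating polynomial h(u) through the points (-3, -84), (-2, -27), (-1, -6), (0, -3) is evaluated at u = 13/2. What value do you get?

Evaluate each Lagrange basis at u = 13/2:
L_0(13/2) = (17/2)·(15/2)·(13/2)/[(-1)·(-2)·(-3)] = -1105/16
L_1(13/2) = (19/2)·(15/2)·(13/2)/[(1)·(-1)·(-2)] = 3705/16
L_2(13/2) = (19/2)·(17/2)·(13/2)/[(2)·(1)·(-1)] = -4199/16
L_3(13/2) = (19/2)·(17/2)·(15/2)/[(3)·(2)·(1)] = 1615/16
Sum: (-84)·(-1105/16) + (-27)·(3705/16) + (-6)·(-4199/16) + (-3)·(1615/16) = 6567/8

6567/8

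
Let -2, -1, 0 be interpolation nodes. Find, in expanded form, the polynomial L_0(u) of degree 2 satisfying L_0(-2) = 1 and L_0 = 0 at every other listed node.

L_0(u) = (u + 1)u / [(-1)·(-2)]
       = (u^2 + u) / (2)

L_0(u) = (1/2)u^2 + (1/2)u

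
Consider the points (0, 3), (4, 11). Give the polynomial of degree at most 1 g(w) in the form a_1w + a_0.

L_0(w) = (w - 4) / [-4] = -(1/4)w + 1
L_1(w) = w / [4] = (1/4)w
g(w) = 3·L_0 + 11·L_1
  3·L_0(w) = -(3/4)w + 3
  11·L_1(w) = (11/4)w
Adding term by term: 2w + 3

g(w) = 2w + 3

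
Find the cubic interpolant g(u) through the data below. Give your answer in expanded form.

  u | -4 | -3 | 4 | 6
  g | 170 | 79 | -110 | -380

g(u) = -2u^3 + 2u^2 - 3u - 2

Newton's divided differences:
g[-4,-3] = (79 - 170) / (-3 - (-4)) = -91
g[-3,4] = (-110 - 79) / (4 - (-3)) = -27
g[4,6] = (-380 - (-110)) / (6 - 4) = -135
g[-4,-3,4] = (-27 - (-91)) / (4 - (-4)) = 8
g[-3,4,6] = (-135 - (-27)) / (6 - (-3)) = -12
g[-4,-3,4,6] = (-12 - 8) / (6 - (-4)) = -2
g(u) = 170 + (-91)·(u + 4) + 8·(u + 4)(u + 3) + (-2)·(u + 4)(u + 3)(u - 4)
Expanding: g(u) = -2u^3 + 2u^2 - 3u - 2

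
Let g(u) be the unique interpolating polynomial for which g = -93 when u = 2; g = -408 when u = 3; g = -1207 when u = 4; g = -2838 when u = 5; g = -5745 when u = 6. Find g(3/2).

Evaluate each Lagrange basis at u = 3/2:
L_0(3/2) = (-3/2)·(-5/2)·(-7/2)·(-9/2)/[(-1)·(-2)·(-3)·(-4)] = 315/128
L_1(3/2) = (-1/2)·(-5/2)·(-7/2)·(-9/2)/[(1)·(-1)·(-2)·(-3)] = -105/32
L_2(3/2) = (-1/2)·(-3/2)·(-7/2)·(-9/2)/[(2)·(1)·(-1)·(-2)] = 189/64
L_3(3/2) = (-1/2)·(-3/2)·(-5/2)·(-9/2)/[(3)·(2)·(1)·(-1)] = -45/32
L_4(3/2) = (-1/2)·(-3/2)·(-5/2)·(-7/2)/[(4)·(3)·(2)·(1)] = 35/128
Sum: (-93)·(315/128) + (-408)·(-105/32) + (-1207)·(189/64) + (-2838)·(-45/32) + (-5745)·(35/128) = -69/2

-69/2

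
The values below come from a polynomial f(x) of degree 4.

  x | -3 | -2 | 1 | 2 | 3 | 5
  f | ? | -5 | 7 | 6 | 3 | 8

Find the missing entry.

The 5 known values determine f uniquely (degree ≤ 4).
Evaluate each Lagrange basis at x = -3:
L_0(-3) = (-4)·(-5)·(-6)·(-8)/[(-3)·(-4)·(-5)·(-7)] = 16/7
L_1(-3) = (-1)·(-5)·(-6)·(-8)/[(3)·(-1)·(-2)·(-4)] = -10
L_2(-3) = (-1)·(-4)·(-6)·(-8)/[(4)·(1)·(-1)·(-3)] = 16
L_3(-3) = (-1)·(-4)·(-5)·(-8)/[(5)·(2)·(1)·(-2)] = -8
L_4(-3) = (-1)·(-4)·(-5)·(-6)/[(7)·(4)·(3)·(2)] = 5/7
Sum: (-5)·(16/7) + 7·(-10) + 6·(16) + 3·(-8) + 8·(5/7) = -26/7

-26/7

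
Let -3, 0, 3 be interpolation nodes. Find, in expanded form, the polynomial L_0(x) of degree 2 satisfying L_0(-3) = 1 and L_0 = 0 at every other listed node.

L_0(x) = (1/18)x^2 - (1/6)x

L_0(x) = x(x - 3) / [(-3)·(-6)]
       = (x^2 - 3x) / (18)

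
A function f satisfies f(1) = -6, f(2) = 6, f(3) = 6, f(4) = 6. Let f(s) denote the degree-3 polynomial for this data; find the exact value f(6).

54

Using Newton's divided-difference form:
f[1,2] = (6 - (-6)) / (2 - 1) = 12
f[2,3] = (6 - 6) / (3 - 2) = 0
f[3,4] = (6 - 6) / (4 - 3) = 0
f[1,2,3] = (0 - 12) / (3 - 1) = -6
f[2,3,4] = (0 - 0) / (4 - 2) = 0
f[1,2,3,4] = (0 - (-6)) / (4 - 1) = 2
f(6) = -6 + 12·(5) + (-6)·(5)·(4) + 2·(5)·(4)·(3) = 54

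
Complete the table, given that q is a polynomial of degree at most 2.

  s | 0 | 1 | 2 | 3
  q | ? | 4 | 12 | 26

2

The 3 known values determine q uniquely (degree ≤ 2).
Evaluate each Lagrange basis at s = 0:
L_0(0) = (-2)·(-3)/[(-1)·(-2)] = 3
L_1(0) = (-1)·(-3)/[(1)·(-1)] = -3
L_2(0) = (-1)·(-2)/[(2)·(1)] = 1
Sum: 4·(3) + 12·(-3) + 26·(1) = 2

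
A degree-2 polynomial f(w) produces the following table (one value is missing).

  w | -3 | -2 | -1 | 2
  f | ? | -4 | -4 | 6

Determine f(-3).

-7/3

The 3 known values determine f uniquely (degree ≤ 2).
L_0(-3) = (-2)·(-5)/[(-1)·(-4)] = 5/2
L_1(-3) = (-1)·(-5)/[(1)·(-3)] = -5/3
L_2(-3) = (-1)·(-2)/[(4)·(3)] = 1/6
Sum: (-4)·(5/2) + (-4)·(-5/3) + 6·(1/6) = -7/3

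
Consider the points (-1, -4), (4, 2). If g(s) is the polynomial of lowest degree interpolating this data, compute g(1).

L_0(1) = (-3)/[(-5)] = 3/5
L_1(1) = (2)/[(5)] = 2/5
Sum: (-4)·(3/5) + 2·(2/5) = -8/5

-8/5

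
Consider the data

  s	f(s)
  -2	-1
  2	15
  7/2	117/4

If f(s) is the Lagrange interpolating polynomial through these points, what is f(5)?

48

Evaluate each Lagrange basis at s = 5:
L_0(5) = (3)·(3/2)/[(-4)·(-11/2)] = 9/44
L_1(5) = (7)·(3/2)/[(4)·(-3/2)] = -7/4
L_2(5) = (7)·(3)/[(11/2)·(3/2)] = 28/11
Sum: (-1)·(9/44) + 15·(-7/4) + 117/4·(28/11) = 48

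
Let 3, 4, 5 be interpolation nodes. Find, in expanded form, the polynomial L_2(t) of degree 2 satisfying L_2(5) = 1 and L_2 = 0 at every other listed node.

L_2(t) = (t - 3)(t - 4) / [(2)·(1)]
       = (t^2 - 7t + 12) / (2)

L_2(t) = (1/2)t^2 - (7/2)t + 6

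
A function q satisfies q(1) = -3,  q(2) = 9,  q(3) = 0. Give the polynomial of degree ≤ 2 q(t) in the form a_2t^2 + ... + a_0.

L_0(t) = (t - 2)(t - 3) / [2] = (1/2)t^2 - (5/2)t + 3
L_1(t) = (t - 1)(t - 3) / [-1] = -t^2 + 4t - 3
L_2(t) = (t - 1)(t - 2) / [2] = (1/2)t^2 - (3/2)t + 1
q(t) = (-3)·L_0 + 9·L_1 + 0·L_2
  (-3)·L_0(t) = -(3/2)t^2 + (15/2)t - 9
  9·L_1(t) = -9t^2 + 36t - 27
  0·L_2(t) = 0
Adding term by term: -(21/2)t^2 + (87/2)t - 36

q(t) = -(21/2)t^2 + (87/2)t - 36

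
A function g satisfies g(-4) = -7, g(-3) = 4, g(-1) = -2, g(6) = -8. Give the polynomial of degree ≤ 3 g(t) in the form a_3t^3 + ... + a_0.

g(t) = (103/210)t^3 - (26/35)t^2 - (2593/210)t - 459/35

L_0(t) = (t + 3)(t + 1)(t - 6) / [-30] = -(1/30)t^3 + (1/15)t^2 + (7/10)t + 3/5
L_1(t) = (t + 4)(t + 1)(t - 6) / [18] = (1/18)t^3 - (1/18)t^2 - (13/9)t - 4/3
L_2(t) = (t + 4)(t + 3)(t - 6) / [-42] = -(1/42)t^3 - (1/42)t^2 + (5/7)t + 12/7
L_3(t) = (t + 4)(t + 3)(t + 1) / [630] = (1/630)t^3 + (4/315)t^2 + (19/630)t + 2/105
g(t) = (-7)·L_0 + 4·L_1 + (-2)·L_2 + (-8)·L_3
  (-7)·L_0(t) = (7/30)t^3 - (7/15)t^2 - (49/10)t - 21/5
  4·L_1(t) = (2/9)t^3 - (2/9)t^2 - (52/9)t - 16/3
  (-2)·L_2(t) = (1/21)t^3 + (1/21)t^2 - (10/7)t - 24/7
  (-8)·L_3(t) = -(4/315)t^3 - (32/315)t^2 - (76/315)t - 16/105
Adding term by term: (103/210)t^3 - (26/35)t^2 - (2593/210)t - 459/35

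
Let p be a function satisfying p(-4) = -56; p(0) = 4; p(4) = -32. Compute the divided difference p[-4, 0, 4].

p[-4,0] = (4 - (-56)) / (0 - (-4)) = 15
p[0,4] = (-32 - 4) / (4 - 0) = -9
p[-4,0,4] = (-9 - 15) / (4 - (-4)) = -3

-3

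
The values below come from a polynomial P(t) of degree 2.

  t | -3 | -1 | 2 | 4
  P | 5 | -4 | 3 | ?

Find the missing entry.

The 3 known values determine P uniquely (degree ≤ 2).
Evaluate each Lagrange basis at t = 4:
L_0(4) = (5)·(2)/[(-2)·(-5)] = 1
L_1(4) = (7)·(2)/[(2)·(-3)] = -7/3
L_2(4) = (7)·(5)/[(5)·(3)] = 7/3
Sum: 5·(1) + (-4)·(-7/3) + 3·(7/3) = 64/3

64/3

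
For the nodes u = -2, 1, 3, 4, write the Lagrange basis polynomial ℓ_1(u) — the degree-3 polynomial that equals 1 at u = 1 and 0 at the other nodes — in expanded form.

ℓ_1(u) = (u + 2)(u - 3)(u - 4) / [(3)·(-2)·(-3)]
       = (u^3 - 5u^2 - 2u + 24) / (18)

ℓ_1(u) = (1/18)u^3 - (5/18)u^2 - (1/9)u + 4/3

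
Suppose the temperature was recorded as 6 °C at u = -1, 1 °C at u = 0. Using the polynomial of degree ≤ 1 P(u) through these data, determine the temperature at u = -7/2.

37/2

Evaluate each Lagrange basis at u = -7/2:
L_0(-7/2) = (-7/2)/[(-1)] = 7/2
L_1(-7/2) = (-5/2)/[(1)] = -5/2
Sum: 6·(7/2) + 1·(-5/2) = 37/2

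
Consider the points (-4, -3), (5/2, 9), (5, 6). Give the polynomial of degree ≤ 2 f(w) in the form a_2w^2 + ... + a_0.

L_0(w) = (w - 5/2)(w - 5) / [117/2] = (2/117)w^2 - (5/39)w + 25/117
L_1(w) = (w + 4)(w - 5) / [-65/4] = -(4/65)w^2 + (4/65)w + 16/13
L_2(w) = (w + 4)(w - 5/2) / [45/2] = (2/45)w^2 + (1/15)w - 4/9
f(w) = (-3)·L_0 + 9·L_1 + 6·L_2
  (-3)·L_0(w) = -(2/39)w^2 + (5/13)w - 25/39
  9·L_1(w) = -(36/65)w^2 + (36/65)w + 144/13
  6·L_2(w) = (4/15)w^2 + (2/5)w - 8/3
Adding term by term: -(22/65)w^2 + (87/65)w + 101/13

f(w) = -(22/65)w^2 + (87/65)w + 101/13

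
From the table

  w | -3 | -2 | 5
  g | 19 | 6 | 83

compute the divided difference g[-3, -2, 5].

3

g[-3,-2] = (6 - 19) / (-2 - (-3)) = -13
g[-2,5] = (83 - 6) / (5 - (-2)) = 11
g[-3,-2,5] = (11 - (-13)) / (5 - (-3)) = 3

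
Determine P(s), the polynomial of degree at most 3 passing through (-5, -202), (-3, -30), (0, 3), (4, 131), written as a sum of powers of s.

P(s) = 2s^3 + s^2 - 4s + 3

Build the Lagrange basis polynomials:
L_0(s) = (s + 3)s(s - 4) / [-90] = -(1/90)s^3 + (1/90)s^2 + (2/15)s
L_1(s) = (s + 5)s(s - 4) / [42] = (1/42)s^3 + (1/42)s^2 - (10/21)s
L_2(s) = (s + 5)(s + 3)(s - 4) / [-60] = -(1/60)s^3 - (1/15)s^2 + (17/60)s + 1
L_3(s) = (s + 5)(s + 3)s / [252] = (1/252)s^3 + (2/63)s^2 + (5/84)s
P(s) = (-202)·L_0 + (-30)·L_1 + 3·L_2 + 131·L_3
  (-202)·L_0(s) = (101/45)s^3 - (101/45)s^2 - (404/15)s
  (-30)·L_1(s) = -(5/7)s^3 - (5/7)s^2 + (100/7)s
  3·L_2(s) = -(1/20)s^3 - (1/5)s^2 + (17/20)s + 3
  131·L_3(s) = (131/252)s^3 + (262/63)s^2 + (655/84)s
Adding term by term: 2s^3 + s^2 - 4s + 3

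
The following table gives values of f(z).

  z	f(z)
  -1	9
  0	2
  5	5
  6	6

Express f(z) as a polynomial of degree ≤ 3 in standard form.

f(z) = -(6/35)z^3 + (41/21)z^2 - (512/105)z + 2

Newton's divided differences:
f[-1,0] = (2 - 9) / (0 - (-1)) = -7
f[0,5] = (5 - 2) / (5 - 0) = 3/5
f[5,6] = (6 - 5) / (6 - 5) = 1
f[-1,0,5] = (3/5 - (-7)) / (5 - (-1)) = 19/15
f[0,5,6] = (1 - 3/5) / (6 - 0) = 1/15
f[-1,0,5,6] = (1/15 - 19/15) / (6 - (-1)) = -6/35
f(z) = 9 + (-7)·(z + 1) + (19/15)·(z + 1)z + (-6/35)·(z + 1)z(z - 5)
Expanding: f(z) = -(6/35)z^3 + (41/21)z^2 - (512/105)z + 2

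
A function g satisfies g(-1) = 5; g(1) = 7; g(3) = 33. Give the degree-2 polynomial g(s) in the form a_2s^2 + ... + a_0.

Build the Lagrange basis polynomials:
L_0(s) = (s - 1)(s - 3) / [8] = (1/8)s^2 - (1/2)s + 3/8
L_1(s) = (s + 1)(s - 3) / [-4] = -(1/4)s^2 + (1/2)s + 3/4
L_2(s) = (s + 1)(s - 1) / [8] = (1/8)s^2 - 1/8
g(s) = 5·L_0 + 7·L_1 + 33·L_2
  5·L_0(s) = (5/8)s^2 - (5/2)s + 15/8
  7·L_1(s) = -(7/4)s^2 + (7/2)s + 21/4
  33·L_2(s) = (33/8)s^2 - 33/8
Adding term by term: 3s^2 + s + 3

g(s) = 3s^2 + s + 3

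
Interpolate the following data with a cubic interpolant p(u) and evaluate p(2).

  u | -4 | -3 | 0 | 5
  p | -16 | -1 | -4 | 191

L_0(2) = (5)·(2)·(-3)/[(-1)·(-4)·(-9)] = 5/6
L_1(2) = (6)·(2)·(-3)/[(1)·(-3)·(-8)] = -3/2
L_2(2) = (6)·(5)·(-3)/[(4)·(3)·(-5)] = 3/2
L_3(2) = (6)·(5)·(2)/[(9)·(8)·(5)] = 1/6
Sum: (-16)·(5/6) + (-1)·(-3/2) + (-4)·(3/2) + 191·(1/6) = 14

14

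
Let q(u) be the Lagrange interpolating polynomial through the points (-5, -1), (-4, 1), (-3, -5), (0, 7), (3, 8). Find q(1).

L_0(1) = (5)·(4)·(1)·(-2)/[(-1)·(-2)·(-5)·(-8)] = -1/2
L_1(1) = (6)·(4)·(1)·(-2)/[(1)·(-1)·(-4)·(-7)] = 12/7
L_2(1) = (6)·(5)·(1)·(-2)/[(2)·(1)·(-3)·(-6)] = -5/3
L_3(1) = (6)·(5)·(4)·(-2)/[(5)·(4)·(3)·(-3)] = 4/3
L_4(1) = (6)·(5)·(4)·(1)/[(8)·(7)·(6)·(3)] = 5/42
Sum: (-1)·(-1/2) + 1·(12/7) + (-5)·(-5/3) + 7·(4/3) + 8·(5/42) = 125/6

125/6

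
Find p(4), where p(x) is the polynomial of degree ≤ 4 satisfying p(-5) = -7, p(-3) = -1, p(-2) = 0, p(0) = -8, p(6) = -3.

Evaluate each Lagrange basis at x = 4:
L_0(4) = (7)·(6)·(4)·(-2)/[(-2)·(-3)·(-5)·(-11)] = -56/55
L_1(4) = (9)·(6)·(4)·(-2)/[(2)·(-1)·(-3)·(-9)] = 8
L_2(4) = (9)·(7)·(4)·(-2)/[(3)·(1)·(-2)·(-8)] = -21/2
L_3(4) = (9)·(7)·(6)·(-2)/[(5)·(3)·(2)·(-6)] = 21/5
L_4(4) = (9)·(7)·(6)·(4)/[(11)·(9)·(8)·(6)] = 7/22
Sum: (-7)·(-56/55) + (-1)·(8) + 0 + (-8)·(21/5) + (-3)·(7/22) = -3897/110

-3897/110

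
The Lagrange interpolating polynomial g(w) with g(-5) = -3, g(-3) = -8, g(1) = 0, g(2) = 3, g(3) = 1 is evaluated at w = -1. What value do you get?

Evaluate each Lagrange basis at w = -1:
L_0(-1) = (2)·(-2)·(-3)·(-4)/[(-2)·(-6)·(-7)·(-8)] = -1/14
L_1(-1) = (4)·(-2)·(-3)·(-4)/[(2)·(-4)·(-5)·(-6)] = 2/5
L_2(-1) = (4)·(2)·(-3)·(-4)/[(6)·(4)·(-1)·(-2)] = 2
L_3(-1) = (4)·(2)·(-2)·(-4)/[(7)·(5)·(1)·(-1)] = -64/35
L_4(-1) = (4)·(2)·(-2)·(-3)/[(8)·(6)·(2)·(1)] = 1/2
Sum: (-3)·(-1/14) + (-8)·(2/5) + 0 + 3·(-64/35) + 1·(1/2) = -279/35

-279/35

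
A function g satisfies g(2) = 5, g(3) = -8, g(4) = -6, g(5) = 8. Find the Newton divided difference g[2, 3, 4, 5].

-1/2

g[2,3] = (-8 - 5) / (3 - 2) = -13
g[3,4] = (-6 - (-8)) / (4 - 3) = 2
g[4,5] = (8 - (-6)) / (5 - 4) = 14
g[2,3,4] = (2 - (-13)) / (4 - 2) = 15/2
g[3,4,5] = (14 - 2) / (5 - 3) = 6
g[2,3,4,5] = (6 - 15/2) / (5 - 2) = -1/2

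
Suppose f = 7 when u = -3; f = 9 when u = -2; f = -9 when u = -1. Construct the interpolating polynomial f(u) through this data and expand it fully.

f(u) = -10u^2 - 48u - 47

Build the Lagrange basis polynomials:
L_0(u) = (u + 2)(u + 1) / [2] = (1/2)u^2 + (3/2)u + 1
L_1(u) = (u + 3)(u + 1) / [-1] = -u^2 - 4u - 3
L_2(u) = (u + 3)(u + 2) / [2] = (1/2)u^2 + (5/2)u + 3
f(u) = 7·L_0 + 9·L_1 + (-9)·L_2
  7·L_0(u) = (7/2)u^2 + (21/2)u + 7
  9·L_1(u) = -9u^2 - 36u - 27
  (-9)·L_2(u) = -(9/2)u^2 - (45/2)u - 27
Adding term by term: -10u^2 - 48u - 47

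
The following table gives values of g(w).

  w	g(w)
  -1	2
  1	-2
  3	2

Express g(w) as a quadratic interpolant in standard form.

Newton's divided differences:
g[-1,1] = (-2 - 2) / (1 - (-1)) = -2
g[1,3] = (2 - (-2)) / (3 - 1) = 2
g[-1,1,3] = (2 - (-2)) / (3 - (-1)) = 1
g(w) = 2 + (-2)·(w + 1) + 1·(w + 1)(w - 1)
Expanding: g(w) = w^2 - 2w - 1

g(w) = w^2 - 2w - 1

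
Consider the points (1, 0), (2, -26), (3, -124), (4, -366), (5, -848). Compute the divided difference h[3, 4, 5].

-120

h[3,4] = (-366 - (-124)) / (4 - 3) = -242
h[4,5] = (-848 - (-366)) / (5 - 4) = -482
h[3,4,5] = (-482 - (-242)) / (5 - 3) = -120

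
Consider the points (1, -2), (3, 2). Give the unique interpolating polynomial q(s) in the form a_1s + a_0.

L_0(s) = (s - 3) / [-2] = -(1/2)s + 3/2
L_1(s) = (s - 1) / [2] = (1/2)s - 1/2
q(s) = (-2)·L_0 + 2·L_1
  (-2)·L_0(s) = s - 3
  2·L_1(s) = s - 1
Adding term by term: 2s - 4

q(s) = 2s - 4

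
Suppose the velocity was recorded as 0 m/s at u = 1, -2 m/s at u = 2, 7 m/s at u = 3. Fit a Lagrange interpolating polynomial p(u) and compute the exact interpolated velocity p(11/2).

L_0(11/2) = (7/2)·(5/2)/[(-1)·(-2)] = 35/8
L_1(11/2) = (9/2)·(5/2)/[(1)·(-1)] = -45/4
L_2(11/2) = (9/2)·(7/2)/[(2)·(1)] = 63/8
Sum: 0 + (-2)·(-45/4) + 7·(63/8) = 621/8

621/8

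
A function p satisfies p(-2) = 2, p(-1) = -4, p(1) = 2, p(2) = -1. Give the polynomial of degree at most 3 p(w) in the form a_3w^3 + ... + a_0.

p(w) = -(5/4)w^3 + (1/2)w^2 + (17/4)w - 3/2

L_0(w) = (w + 1)(w - 1)(w - 2) / [-12] = -(1/12)w^3 + (1/6)w^2 + (1/12)w - 1/6
L_1(w) = (w + 2)(w - 1)(w - 2) / [6] = (1/6)w^3 - (1/6)w^2 - (2/3)w + 2/3
L_2(w) = (w + 2)(w + 1)(w - 2) / [-6] = -(1/6)w^3 - (1/6)w^2 + (2/3)w + 2/3
L_3(w) = (w + 2)(w + 1)(w - 1) / [12] = (1/12)w^3 + (1/6)w^2 - (1/12)w - 1/6
p(w) = 2·L_0 + (-4)·L_1 + 2·L_2 + (-1)·L_3
  2·L_0(w) = -(1/6)w^3 + (1/3)w^2 + (1/6)w - 1/3
  (-4)·L_1(w) = -(2/3)w^3 + (2/3)w^2 + (8/3)w - 8/3
  2·L_2(w) = -(1/3)w^3 - (1/3)w^2 + (4/3)w + 4/3
  (-1)·L_3(w) = -(1/12)w^3 - (1/6)w^2 + (1/12)w + 1/6
Adding term by term: -(5/4)w^3 + (1/2)w^2 + (17/4)w - 3/2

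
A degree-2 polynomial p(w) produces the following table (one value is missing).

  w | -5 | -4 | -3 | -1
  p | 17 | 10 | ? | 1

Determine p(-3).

The 3 known values determine p uniquely (degree ≤ 2).
Evaluate each Lagrange basis at w = -3:
L_0(-3) = (1)·(-2)/[(-1)·(-4)] = -1/2
L_1(-3) = (2)·(-2)/[(1)·(-3)] = 4/3
L_2(-3) = (2)·(1)/[(4)·(3)] = 1/6
Sum: 17·(-1/2) + 10·(4/3) + 1·(1/6) = 5

5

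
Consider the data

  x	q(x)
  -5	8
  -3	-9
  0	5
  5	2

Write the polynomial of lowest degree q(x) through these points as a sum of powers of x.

q(x) = -(79/240)x^3 + (1831/240)x + 5

L_0(x) = (x + 3)x(x - 5) / [-100] = -(1/100)x^3 + (1/50)x^2 + (3/20)x
L_1(x) = (x + 5)x(x - 5) / [48] = (1/48)x^3 - (25/48)x
L_2(x) = (x + 5)(x + 3)(x - 5) / [-75] = -(1/75)x^3 - (1/25)x^2 + (1/3)x + 1
L_3(x) = (x + 5)(x + 3)x / [400] = (1/400)x^3 + (1/50)x^2 + (3/80)x
q(x) = 8·L_0 + (-9)·L_1 + 5·L_2 + 2·L_3
  8·L_0(x) = -(2/25)x^3 + (4/25)x^2 + (6/5)x
  (-9)·L_1(x) = -(3/16)x^3 + (75/16)x
  5·L_2(x) = -(1/15)x^3 - (1/5)x^2 + (5/3)x + 5
  2·L_3(x) = (1/200)x^3 + (1/25)x^2 + (3/40)x
Adding term by term: -(79/240)x^3 + (1831/240)x + 5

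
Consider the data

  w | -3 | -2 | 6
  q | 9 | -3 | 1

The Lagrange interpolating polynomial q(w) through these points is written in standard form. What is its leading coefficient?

The leading coefficient equals the top divided difference q[-3,-2,6].
q[-3,-2] = (-3 - 9) / (-2 - (-3)) = -12
q[-2,6] = (1 - (-3)) / (6 - (-2)) = 1/2
q[-3,-2,6] = (1/2 - (-12)) / (6 - (-3)) = 25/18

25/18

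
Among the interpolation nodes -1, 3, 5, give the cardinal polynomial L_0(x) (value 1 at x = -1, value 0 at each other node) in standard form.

L_0(x) = (1/24)x^2 - (1/3)x + 5/8

L_0(x) = (x - 3)(x - 5) / [(-4)·(-6)]
       = (x^2 - 8x + 15) / (24)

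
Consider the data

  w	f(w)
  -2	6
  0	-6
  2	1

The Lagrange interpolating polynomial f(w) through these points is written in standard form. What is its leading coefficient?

19/8

The leading coefficient equals the top divided difference f[-2,0,2].
f[-2,0] = (-6 - 6) / (0 - (-2)) = -6
f[0,2] = (1 - (-6)) / (2 - 0) = 7/2
f[-2,0,2] = (7/2 - (-6)) / (2 - (-2)) = 19/8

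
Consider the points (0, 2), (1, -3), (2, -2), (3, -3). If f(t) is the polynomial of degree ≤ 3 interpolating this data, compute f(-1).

21

Evaluate each Lagrange basis at t = -1:
L_0(-1) = (-2)·(-3)·(-4)/[(-1)·(-2)·(-3)] = 4
L_1(-1) = (-1)·(-3)·(-4)/[(1)·(-1)·(-2)] = -6
L_2(-1) = (-1)·(-2)·(-4)/[(2)·(1)·(-1)] = 4
L_3(-1) = (-1)·(-2)·(-3)/[(3)·(2)·(1)] = -1
Sum: 2·(4) + (-3)·(-6) + (-2)·(4) + (-3)·(-1) = 21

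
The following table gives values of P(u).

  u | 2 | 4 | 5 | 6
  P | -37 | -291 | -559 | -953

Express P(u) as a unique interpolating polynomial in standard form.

L_0(u) = (u - 4)(u - 5)(u - 6) / [-24] = -(1/24)u^3 + (5/8)u^2 - (37/12)u + 5
L_1(u) = (u - 2)(u - 5)(u - 6) / [4] = (1/4)u^3 - (13/4)u^2 + 13u - 15
L_2(u) = (u - 2)(u - 4)(u - 6) / [-3] = -(1/3)u^3 + 4u^2 - (44/3)u + 16
L_3(u) = (u - 2)(u - 4)(u - 5) / [8] = (1/8)u^3 - (11/8)u^2 + (19/4)u - 5
P(u) = (-37)·L_0 + (-291)·L_1 + (-559)·L_2 + (-953)·L_3
  (-37)·L_0(u) = (37/24)u^3 - (185/8)u^2 + (1369/12)u - 185
  (-291)·L_1(u) = -(291/4)u^3 + (3783/4)u^2 - 3783u + 4365
  (-559)·L_2(u) = (559/3)u^3 - 2236u^2 + (24596/3)u - 8944
  (-953)·L_3(u) = -(953/8)u^3 + (10483/8)u^2 - (18107/4)u + 4765
Adding term by term: -4u^3 - 3u^2 + 3u + 1

P(u) = -4u^3 - 3u^2 + 3u + 1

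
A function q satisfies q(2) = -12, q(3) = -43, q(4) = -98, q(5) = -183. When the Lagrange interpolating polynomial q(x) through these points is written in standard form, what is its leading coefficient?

Build the Lagrange basis polynomials:
L_0(x) = (x - 3)(x - 4)(x - 5) / [-6] = -(1/6)x^3 + 2x^2 - (47/6)x + 10
L_1(x) = (x - 2)(x - 4)(x - 5) / [2] = (1/2)x^3 - (11/2)x^2 + 19x - 20
L_2(x) = (x - 2)(x - 3)(x - 5) / [-2] = -(1/2)x^3 + 5x^2 - (31/2)x + 15
L_3(x) = (x - 2)(x - 3)(x - 4) / [6] = (1/6)x^3 - (3/2)x^2 + (13/3)x - 4
q(x) = (-12)·L_0 + (-43)·L_1 + (-98)·L_2 + (-183)·L_3
Only the coefficient of x^3 is needed; take it from each L_i and combine:
(-12)·(-1/6) + (-43)·(1/2) + (-98)·(-1/2) + (-183)·(1/6) = -1

-1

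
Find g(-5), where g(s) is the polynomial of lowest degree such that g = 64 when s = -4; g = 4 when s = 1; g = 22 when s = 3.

Using Newton's divided-difference form:
g[-4,1] = (4 - 64) / (1 - (-4)) = -12
g[1,3] = (22 - 4) / (3 - 1) = 9
g[-4,1,3] = (9 - (-12)) / (3 - (-4)) = 3
g(-5) = 64 + (-12)·(-1) + 3·(-1)·(-6) = 94

94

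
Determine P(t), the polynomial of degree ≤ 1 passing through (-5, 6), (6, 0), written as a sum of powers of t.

Build the Lagrange basis polynomials:
L_0(t) = (t - 6) / [-11] = -(1/11)t + 6/11
L_1(t) = (t + 5) / [11] = (1/11)t + 5/11
P(t) = 6·L_0 + 0·L_1
  6·L_0(t) = -(6/11)t + 36/11
  0·L_1(t) = 0
Adding term by term: -(6/11)t + 36/11

P(t) = -(6/11)t + 36/11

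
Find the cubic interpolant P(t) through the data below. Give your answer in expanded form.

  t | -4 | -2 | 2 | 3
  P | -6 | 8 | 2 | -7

P(t) = -(1/84)t^3 - (41/28)t^2 - (61/42)t + 76/7

L_0(t) = (t + 2)(t - 2)(t - 3) / [-84] = -(1/84)t^3 + (1/28)t^2 + (1/21)t - 1/7
L_1(t) = (t + 4)(t - 2)(t - 3) / [40] = (1/40)t^3 - (1/40)t^2 - (7/20)t + 3/5
L_2(t) = (t + 4)(t + 2)(t - 3) / [-24] = -(1/24)t^3 - (1/8)t^2 + (5/12)t + 1
L_3(t) = (t + 4)(t + 2)(t - 2) / [35] = (1/35)t^3 + (4/35)t^2 - (4/35)t - 16/35
P(t) = (-6)·L_0 + 8·L_1 + 2·L_2 + (-7)·L_3
  (-6)·L_0(t) = (1/14)t^3 - (3/14)t^2 - (2/7)t + 6/7
  8·L_1(t) = (1/5)t^3 - (1/5)t^2 - (14/5)t + 24/5
  2·L_2(t) = -(1/12)t^3 - (1/4)t^2 + (5/6)t + 2
  (-7)·L_3(t) = -(1/5)t^3 - (4/5)t^2 + (4/5)t + 16/5
Adding term by term: -(1/84)t^3 - (41/28)t^2 - (61/42)t + 76/7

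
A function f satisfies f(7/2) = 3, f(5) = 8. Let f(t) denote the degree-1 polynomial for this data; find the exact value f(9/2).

Evaluate each Lagrange basis at t = 9/2:
L_0(9/2) = (-1/2)/[(-3/2)] = 1/3
L_1(9/2) = (1)/[(3/2)] = 2/3
Sum: 3·(1/3) + 8·(2/3) = 19/3

19/3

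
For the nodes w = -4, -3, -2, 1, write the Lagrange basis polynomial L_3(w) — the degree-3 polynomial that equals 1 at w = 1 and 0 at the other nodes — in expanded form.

L_3(w) = (1/60)w^3 + (3/20)w^2 + (13/30)w + 2/5

L_3(w) = (w + 4)(w + 3)(w + 2) / [(5)·(4)·(3)]
       = (w^3 + 9w^2 + 26w + 24) / (60)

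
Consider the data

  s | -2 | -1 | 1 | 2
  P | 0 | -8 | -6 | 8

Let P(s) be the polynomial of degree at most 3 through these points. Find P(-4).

Using Newton's divided-difference form:
P[-2,-1] = (-8 - 0) / (-1 - (-2)) = -8
P[-1,1] = (-6 - (-8)) / (1 - (-1)) = 1
P[1,2] = (8 - (-6)) / (2 - 1) = 14
P[-2,-1,1] = (1 - (-8)) / (1 - (-2)) = 3
P[-1,1,2] = (14 - 1) / (2 - (-1)) = 13/3
P[-2,-1,1,2] = (13/3 - 3) / (2 - (-2)) = 1/3
P(-4) = 0 + (-8)·(-2) + 3·(-2)·(-3) + (1/3)·(-2)·(-3)·(-5) = 24

24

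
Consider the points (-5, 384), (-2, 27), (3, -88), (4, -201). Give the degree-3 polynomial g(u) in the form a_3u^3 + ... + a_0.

g(u) = -3u^3 - 2u - 1

Newton's divided differences:
g[-5,-2] = (27 - 384) / (-2 - (-5)) = -119
g[-2,3] = (-88 - 27) / (3 - (-2)) = -23
g[3,4] = (-201 - (-88)) / (4 - 3) = -113
g[-5,-2,3] = (-23 - (-119)) / (3 - (-5)) = 12
g[-2,3,4] = (-113 - (-23)) / (4 - (-2)) = -15
g[-5,-2,3,4] = (-15 - 12) / (4 - (-5)) = -3
g(u) = 384 + (-119)·(u + 5) + 12·(u + 5)(u + 2) + (-3)·(u + 5)(u + 2)(u - 3)
Expanding: g(u) = -3u^3 - 2u - 1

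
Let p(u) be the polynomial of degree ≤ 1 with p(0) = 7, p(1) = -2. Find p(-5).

52

Evaluate each Lagrange basis at u = -5:
L_0(-5) = (-6)/[(-1)] = 6
L_1(-5) = (-5)/[(1)] = -5
Sum: 7·(6) + (-2)·(-5) = 52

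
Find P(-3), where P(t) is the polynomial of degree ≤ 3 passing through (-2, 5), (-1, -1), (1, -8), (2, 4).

L_0(-3) = (-2)·(-4)·(-5)/[(-1)·(-3)·(-4)] = 10/3
L_1(-3) = (-1)·(-4)·(-5)/[(1)·(-2)·(-3)] = -10/3
L_2(-3) = (-1)·(-2)·(-5)/[(3)·(2)·(-1)] = 5/3
L_3(-3) = (-1)·(-2)·(-4)/[(4)·(3)·(1)] = -2/3
Sum: 5·(10/3) + (-1)·(-10/3) + (-8)·(5/3) + 4·(-2/3) = 4

4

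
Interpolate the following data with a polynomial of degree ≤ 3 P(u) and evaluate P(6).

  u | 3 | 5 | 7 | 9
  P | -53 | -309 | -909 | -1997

Evaluate each Lagrange basis at u = 6:
L_0(6) = (1)·(-1)·(-3)/[(-2)·(-4)·(-6)] = -1/16
L_1(6) = (3)·(-1)·(-3)/[(2)·(-2)·(-4)] = 9/16
L_2(6) = (3)·(1)·(-3)/[(4)·(2)·(-2)] = 9/16
L_3(6) = (3)·(1)·(-1)/[(6)·(4)·(2)] = -1/16
Sum: (-53)·(-1/16) + (-309)·(9/16) + (-909)·(9/16) + (-1997)·(-1/16) = -557

-557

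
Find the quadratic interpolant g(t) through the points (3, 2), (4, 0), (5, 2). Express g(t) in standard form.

g(t) = 2t^2 - 16t + 32

Build the Lagrange basis polynomials:
L_0(t) = (t - 4)(t - 5) / [2] = (1/2)t^2 - (9/2)t + 10
L_1(t) = (t - 3)(t - 5) / [-1] = -t^2 + 8t - 15
L_2(t) = (t - 3)(t - 4) / [2] = (1/2)t^2 - (7/2)t + 6
g(t) = 2·L_0 + 0·L_1 + 2·L_2
  2·L_0(t) = t^2 - 9t + 20
  0·L_1(t) = 0
  2·L_2(t) = t^2 - 7t + 12
Adding term by term: 2t^2 - 16t + 32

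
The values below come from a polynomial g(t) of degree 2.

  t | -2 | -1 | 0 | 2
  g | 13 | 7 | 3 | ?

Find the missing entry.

The 3 known values determine g uniquely (degree ≤ 2).
L_0(2) = (3)·(2)/[(-1)·(-2)] = 3
L_1(2) = (4)·(2)/[(1)·(-1)] = -8
L_2(2) = (4)·(3)/[(2)·(1)] = 6
Sum: 13·(3) + 7·(-8) + 3·(6) = 1

1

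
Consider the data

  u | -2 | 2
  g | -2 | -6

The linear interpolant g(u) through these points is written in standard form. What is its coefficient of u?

-1

The leading coefficient equals the top divided difference g[-2,2].
g[-2,2] = (-6 - (-2)) / (2 - (-2)) = -1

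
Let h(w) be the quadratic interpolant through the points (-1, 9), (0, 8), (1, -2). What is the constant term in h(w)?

8

L_0(w) = w(w - 1) / [2] = (1/2)w^2 - (1/2)w
L_1(w) = (w + 1)(w - 1) / [-1] = -w^2 + 1
L_2(w) = (w + 1)w / [2] = (1/2)w^2 + (1/2)w
h(w) = 9·L_0 + 8·L_1 + (-2)·L_2
Only the constant term is needed; take it from each L_i and combine:
9·(0) + 8·(1) + (-2)·(0) = 8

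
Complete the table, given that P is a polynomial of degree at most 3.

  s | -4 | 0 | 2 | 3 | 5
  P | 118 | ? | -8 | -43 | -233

The 4 known values determine P uniquely (degree ≤ 3).
Evaluate each Lagrange basis at s = 0:
L_0(0) = (-2)·(-3)·(-5)/[(-6)·(-7)·(-9)] = 5/63
L_1(0) = (4)·(-3)·(-5)/[(6)·(-1)·(-3)] = 10/3
L_2(0) = (4)·(-2)·(-5)/[(7)·(1)·(-2)] = -20/7
L_3(0) = (4)·(-2)·(-3)/[(9)·(3)·(2)] = 4/9
Sum: 118·(5/63) + (-8)·(10/3) + (-43)·(-20/7) + (-233)·(4/9) = 2

2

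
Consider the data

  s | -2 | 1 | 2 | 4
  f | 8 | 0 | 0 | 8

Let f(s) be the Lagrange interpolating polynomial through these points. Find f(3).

22/9

Evaluate each Lagrange basis at s = 3:
L_0(3) = (2)·(1)·(-1)/[(-3)·(-4)·(-6)] = 1/36
L_1(3) = (5)·(1)·(-1)/[(3)·(-1)·(-3)] = -5/9
L_2(3) = (5)·(2)·(-1)/[(4)·(1)·(-2)] = 5/4
L_3(3) = (5)·(2)·(1)/[(6)·(3)·(2)] = 5/18
Sum: 8·(1/36) + 0 + 0 + 8·(5/18) = 22/9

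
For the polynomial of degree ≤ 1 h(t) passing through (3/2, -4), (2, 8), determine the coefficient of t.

24

The leading coefficient equals the top divided difference h[3/2,2].
h[3/2,2] = (8 - (-4)) / (2 - 3/2) = 24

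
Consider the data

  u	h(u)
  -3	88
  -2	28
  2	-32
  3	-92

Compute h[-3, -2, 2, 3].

-3

h[-3,-2] = (28 - 88) / (-2 - (-3)) = -60
h[-2,2] = (-32 - 28) / (2 - (-2)) = -15
h[2,3] = (-92 - (-32)) / (3 - 2) = -60
h[-3,-2,2] = (-15 - (-60)) / (2 - (-3)) = 9
h[-2,2,3] = (-60 - (-15)) / (3 - (-2)) = -9
h[-3,-2,2,3] = (-9 - 9) / (3 - (-3)) = -3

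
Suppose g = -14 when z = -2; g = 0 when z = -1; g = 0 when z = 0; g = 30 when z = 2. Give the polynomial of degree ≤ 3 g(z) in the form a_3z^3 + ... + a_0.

g(z) = 3z^3 + 2z^2 - z

L_0(z) = (z + 1)z(z - 2) / [-8] = -(1/8)z^3 + (1/8)z^2 + (1/4)z
L_1(z) = (z + 2)z(z - 2) / [3] = (1/3)z^3 - (4/3)z
L_2(z) = (z + 2)(z + 1)(z - 2) / [-4] = -(1/4)z^3 - (1/4)z^2 + z + 1
L_3(z) = (z + 2)(z + 1)z / [24] = (1/24)z^3 + (1/8)z^2 + (1/12)z
g(z) = (-14)·L_0 + 0·L_1 + 0·L_2 + 30·L_3
  (-14)·L_0(z) = (7/4)z^3 - (7/4)z^2 - (7/2)z
  0·L_1(z) = 0
  0·L_2(z) = 0
  30·L_3(z) = (5/4)z^3 + (15/4)z^2 + (5/2)z
Adding term by term: 3z^3 + 2z^2 - z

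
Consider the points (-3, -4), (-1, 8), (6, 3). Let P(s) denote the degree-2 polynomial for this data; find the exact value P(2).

311/21

Evaluate each Lagrange basis at s = 2:
L_0(2) = (3)·(-4)/[(-2)·(-9)] = -2/3
L_1(2) = (5)·(-4)/[(2)·(-7)] = 10/7
L_2(2) = (5)·(3)/[(9)·(7)] = 5/21
Sum: (-4)·(-2/3) + 8·(10/7) + 3·(5/21) = 311/21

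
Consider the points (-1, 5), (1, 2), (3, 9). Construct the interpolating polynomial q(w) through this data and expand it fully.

q(w) = (5/4)w^2 - (3/2)w + 9/4

Build the Lagrange basis polynomials:
L_0(w) = (w - 1)(w - 3) / [8] = (1/8)w^2 - (1/2)w + 3/8
L_1(w) = (w + 1)(w - 3) / [-4] = -(1/4)w^2 + (1/2)w + 3/4
L_2(w) = (w + 1)(w - 1) / [8] = (1/8)w^2 - 1/8
q(w) = 5·L_0 + 2·L_1 + 9·L_2
  5·L_0(w) = (5/8)w^2 - (5/2)w + 15/8
  2·L_1(w) = -(1/2)w^2 + w + 3/2
  9·L_2(w) = (9/8)w^2 - 9/8
Adding term by term: (5/4)w^2 - (3/2)w + 9/4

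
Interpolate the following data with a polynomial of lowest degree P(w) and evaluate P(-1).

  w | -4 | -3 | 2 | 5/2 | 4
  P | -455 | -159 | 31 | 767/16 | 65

L_0(-1) = (2)·(-3)·(-7/2)·(-5)/[(-1)·(-6)·(-13/2)·(-8)] = -35/104
L_1(-1) = (3)·(-3)·(-7/2)·(-5)/[(1)·(-5)·(-11/2)·(-7)] = 9/11
L_2(-1) = (3)·(2)·(-7/2)·(-5)/[(6)·(5)·(-1/2)·(-2)] = 7/2
L_3(-1) = (3)·(2)·(-3)·(-5)/[(13/2)·(11/2)·(1/2)·(-3/2)] = -480/143
L_4(-1) = (3)·(2)·(-3)·(-7/2)/[(8)·(7)·(2)·(3/2)] = 3/8
Sum: (-455)·(-35/104) + (-159)·(9/11) + 31·(7/2) + 767/16·(-480/143) + 65·(3/8) = -5

-5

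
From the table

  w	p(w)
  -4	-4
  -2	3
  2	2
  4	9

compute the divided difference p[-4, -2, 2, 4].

p[-4,-2] = (3 - (-4)) / (-2 - (-4)) = 7/2
p[-2,2] = (2 - 3) / (2 - (-2)) = -1/4
p[2,4] = (9 - 2) / (4 - 2) = 7/2
p[-4,-2,2] = (-1/4 - 7/2) / (2 - (-4)) = -5/8
p[-2,2,4] = (7/2 - (-1/4)) / (4 - (-2)) = 5/8
p[-4,-2,2,4] = (5/8 - (-5/8)) / (4 - (-4)) = 5/32

5/32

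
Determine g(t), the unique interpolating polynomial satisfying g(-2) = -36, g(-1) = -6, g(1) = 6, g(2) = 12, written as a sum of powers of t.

Newton's divided differences:
g[-2,-1] = (-6 - (-36)) / (-1 - (-2)) = 30
g[-1,1] = (6 - (-6)) / (1 - (-1)) = 6
g[1,2] = (12 - 6) / (2 - 1) = 6
g[-2,-1,1] = (6 - 30) / (1 - (-2)) = -8
g[-1,1,2] = (6 - 6) / (2 - (-1)) = 0
g[-2,-1,1,2] = (0 - (-8)) / (2 - (-2)) = 2
g(t) = -36 + 30·(t + 2) + (-8)·(t + 2)(t + 1) + 2·(t + 2)(t + 1)(t - 1)
Expanding: g(t) = 2t^3 - 4t^2 + 4t + 4

g(t) = 2t^3 - 4t^2 + 4t + 4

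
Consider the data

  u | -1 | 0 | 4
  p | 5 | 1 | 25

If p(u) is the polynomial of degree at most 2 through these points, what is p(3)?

13

Evaluate each Lagrange basis at u = 3:
L_0(3) = (3)·(-1)/[(-1)·(-5)] = -3/5
L_1(3) = (4)·(-1)/[(1)·(-4)] = 1
L_2(3) = (4)·(3)/[(5)·(4)] = 3/5
Sum: 5·(-3/5) + 1·(1) + 25·(3/5) = 13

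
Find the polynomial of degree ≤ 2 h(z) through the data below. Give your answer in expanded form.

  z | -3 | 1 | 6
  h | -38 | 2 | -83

h(z) = -3z^2 + 4z + 1

Build the Lagrange basis polynomials:
L_0(z) = (z - 1)(z - 6) / [36] = (1/36)z^2 - (7/36)z + 1/6
L_1(z) = (z + 3)(z - 6) / [-20] = -(1/20)z^2 + (3/20)z + 9/10
L_2(z) = (z + 3)(z - 1) / [45] = (1/45)z^2 + (2/45)z - 1/15
h(z) = (-38)·L_0 + 2·L_1 + (-83)·L_2
  (-38)·L_0(z) = -(19/18)z^2 + (133/18)z - 19/3
  2·L_1(z) = -(1/10)z^2 + (3/10)z + 9/5
  (-83)·L_2(z) = -(83/45)z^2 - (166/45)z + 83/15
Adding term by term: -3z^2 + 4z + 1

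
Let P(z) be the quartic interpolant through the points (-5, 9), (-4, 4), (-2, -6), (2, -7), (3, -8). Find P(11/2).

Using Newton's divided-difference form:
P[-5,-4] = (4 - 9) / (-4 - (-5)) = -5
P[-4,-2] = (-6 - 4) / (-2 - (-4)) = -5
P[-2,2] = (-7 - (-6)) / (2 - (-2)) = -1/4
P[2,3] = (-8 - (-7)) / (3 - 2) = -1
P[-5,-4,-2] = (-5 - (-5)) / (-2 - (-5)) = 0
P[-4,-2,2] = (-1/4 - (-5)) / (2 - (-4)) = 19/24
P[-2,2,3] = (-1 - (-1/4)) / (3 - (-2)) = -3/20
P[-5,-4,-2,2] = (19/24 - 0) / (2 - (-5)) = 19/168
P[-4,-2,2,3] = (-3/20 - 19/24) / (3 - (-4)) = -113/840
P[-5,-4,-2,2,3] = (-113/840 - 19/168) / (3 - (-5)) = -13/420
P(11/2) = 9 + (-5)·(21/2) + 0·(21/2)·(19/2) + (19/168)·(21/2)·(19/2)·(15/2) + (-13/420)·(21/2)·(19/2)·(15/2)·(7/2) = -639/16

-639/16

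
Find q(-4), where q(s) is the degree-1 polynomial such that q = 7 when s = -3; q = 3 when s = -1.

Evaluate each Lagrange basis at s = -4:
L_0(-4) = (-3)/[(-2)] = 3/2
L_1(-4) = (-1)/[(2)] = -1/2
Sum: 7·(3/2) + 3·(-1/2) = 9

9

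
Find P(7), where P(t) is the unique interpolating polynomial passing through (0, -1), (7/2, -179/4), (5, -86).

Evaluate each Lagrange basis at t = 7:
L_0(7) = (7/2)·(2)/[(-7/2)·(-5)] = 2/5
L_1(7) = (7)·(2)/[(7/2)·(-3/2)] = -8/3
L_2(7) = (7)·(7/2)/[(5)·(3/2)] = 49/15
Sum: (-1)·(2/5) + (-179/4)·(-8/3) + (-86)·(49/15) = -162

-162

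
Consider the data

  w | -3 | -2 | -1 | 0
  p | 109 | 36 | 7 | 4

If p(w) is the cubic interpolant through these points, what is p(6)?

Evaluate each Lagrange basis at w = 6:
L_0(6) = (8)·(7)·(6)/[(-1)·(-2)·(-3)] = -56
L_1(6) = (9)·(7)·(6)/[(1)·(-1)·(-2)] = 189
L_2(6) = (9)·(8)·(6)/[(2)·(1)·(-1)] = -216
L_3(6) = (9)·(8)·(7)/[(3)·(2)·(1)] = 84
Sum: 109·(-56) + 36·(189) + 7·(-216) + 4·(84) = -476

-476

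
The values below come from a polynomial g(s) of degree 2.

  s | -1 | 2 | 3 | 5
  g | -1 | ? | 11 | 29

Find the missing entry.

5

The 3 known values determine g uniquely (degree ≤ 2).
L_0(2) = (-1)·(-3)/[(-4)·(-6)] = 1/8
L_1(2) = (3)·(-3)/[(4)·(-2)] = 9/8
L_2(2) = (3)·(-1)/[(6)·(2)] = -1/4
Sum: (-1)·(1/8) + 11·(9/8) + 29·(-1/4) = 5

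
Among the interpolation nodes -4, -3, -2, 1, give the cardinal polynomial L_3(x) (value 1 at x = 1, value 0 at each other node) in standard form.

L_3(x) = (1/60)x^3 + (3/20)x^2 + (13/30)x + 2/5

L_3(x) = (x + 4)(x + 3)(x + 2) / [(5)·(4)·(3)]
       = (x^3 + 9x^2 + 26x + 24) / (60)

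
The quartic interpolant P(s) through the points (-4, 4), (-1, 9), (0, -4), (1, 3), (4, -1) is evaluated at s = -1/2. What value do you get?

Evaluate each Lagrange basis at s = -1/2:
L_0(-1/2) = (1/2)·(-1/2)·(-3/2)·(-9/2)/[(-3)·(-4)·(-5)·(-8)] = -9/2560
L_1(-1/2) = (7/2)·(-1/2)·(-3/2)·(-9/2)/[(3)·(-1)·(-2)·(-5)] = 63/160
L_2(-1/2) = (7/2)·(1/2)·(-3/2)·(-9/2)/[(4)·(1)·(-1)·(-4)] = 189/256
L_3(-1/2) = (7/2)·(1/2)·(-1/2)·(-9/2)/[(5)·(2)·(1)·(-3)] = -21/160
L_4(-1/2) = (7/2)·(1/2)·(-1/2)·(-3/2)/[(8)·(5)·(4)·(3)] = 7/2560
Sum: 4·(-9/2560) + 9·(63/160) + (-4)·(189/256) + 3·(-21/160) + (-1)·(7/2560) = 461/2560

461/2560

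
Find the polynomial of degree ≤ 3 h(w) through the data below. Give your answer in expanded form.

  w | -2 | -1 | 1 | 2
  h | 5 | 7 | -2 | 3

L_0(w) = (w + 1)(w - 1)(w - 2) / [-12] = -(1/12)w^3 + (1/6)w^2 + (1/12)w - 1/6
L_1(w) = (w + 2)(w - 1)(w - 2) / [6] = (1/6)w^3 - (1/6)w^2 - (2/3)w + 2/3
L_2(w) = (w + 2)(w + 1)(w - 2) / [-6] = -(1/6)w^3 - (1/6)w^2 + (2/3)w + 2/3
L_3(w) = (w + 2)(w + 1)(w - 1) / [12] = (1/12)w^3 + (1/6)w^2 - (1/12)w - 1/6
h(w) = 5·L_0 + 7·L_1 + (-2)·L_2 + 3·L_3
  5·L_0(w) = -(5/12)w^3 + (5/6)w^2 + (5/12)w - 5/6
  7·L_1(w) = (7/6)w^3 - (7/6)w^2 - (14/3)w + 14/3
  (-2)·L_2(w) = (1/3)w^3 + (1/3)w^2 - (4/3)w - 4/3
  3·L_3(w) = (1/4)w^3 + (1/2)w^2 - (1/4)w - 1/2
Adding term by term: (4/3)w^3 + (1/2)w^2 - (35/6)w + 2

h(w) = (4/3)w^3 + (1/2)w^2 - (35/6)w + 2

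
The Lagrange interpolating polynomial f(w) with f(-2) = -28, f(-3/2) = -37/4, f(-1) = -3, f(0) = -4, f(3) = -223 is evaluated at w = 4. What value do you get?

-628

L_0(4) = (11/2)·(5)·(4)·(1)/[(-1/2)·(-1)·(-2)·(-5)] = 22
L_1(4) = (6)·(5)·(4)·(1)/[(1/2)·(-1/2)·(-3/2)·(-9/2)] = -640/9
L_2(4) = (6)·(11/2)·(4)·(1)/[(1)·(1/2)·(-1)·(-4)] = 66
L_3(4) = (6)·(11/2)·(5)·(1)/[(2)·(3/2)·(1)·(-3)] = -55/3
L_4(4) = (6)·(11/2)·(5)·(4)/[(5)·(9/2)·(4)·(3)] = 22/9
Sum: (-28)·(22) + (-37/4)·(-640/9) + (-3)·(66) + (-4)·(-55/3) + (-223)·(22/9) = -628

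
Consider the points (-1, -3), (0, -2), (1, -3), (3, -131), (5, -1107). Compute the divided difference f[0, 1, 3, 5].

f[0,1] = (-3 - (-2)) / (1 - 0) = -1
f[1,3] = (-131 - (-3)) / (3 - 1) = -64
f[3,5] = (-1107 - (-131)) / (5 - 3) = -488
f[0,1,3] = (-64 - (-1)) / (3 - 0) = -21
f[1,3,5] = (-488 - (-64)) / (5 - 1) = -106
f[0,1,3,5] = (-106 - (-21)) / (5 - 0) = -17

-17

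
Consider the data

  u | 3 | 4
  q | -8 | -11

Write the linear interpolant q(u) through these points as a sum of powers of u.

q(u) = -3u + 1

L_0(u) = (u - 4) / [-1] = -u + 4
L_1(u) = (u - 3) / [1] = u - 3
q(u) = (-8)·L_0 + (-11)·L_1
  (-8)·L_0(u) = 8u - 32
  (-11)·L_1(u) = -11u + 33
Adding term by term: -3u + 1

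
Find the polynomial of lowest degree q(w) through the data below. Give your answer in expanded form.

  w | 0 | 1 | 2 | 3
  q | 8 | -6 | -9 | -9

Newton's divided differences:
q[0,1] = (-6 - 8) / (1 - 0) = -14
q[1,2] = (-9 - (-6)) / (2 - 1) = -3
q[2,3] = (-9 - (-9)) / (3 - 2) = 0
q[0,1,2] = (-3 - (-14)) / (2 - 0) = 11/2
q[1,2,3] = (0 - (-3)) / (3 - 1) = 3/2
q[0,1,2,3] = (3/2 - 11/2) / (3 - 0) = -4/3
q(w) = 8 + (-14)·w + (11/2)·w(w - 1) + (-4/3)·w(w - 1)(w - 2)
Expanding: q(w) = -(4/3)w^3 + (19/2)w^2 - (133/6)w + 8

q(w) = -(4/3)w^3 + (19/2)w^2 - (133/6)w + 8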